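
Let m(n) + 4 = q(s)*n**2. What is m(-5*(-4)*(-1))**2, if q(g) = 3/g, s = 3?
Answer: 156816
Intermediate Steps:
m(n) = -4 + n**2 (m(n) = -4 + (3/3)*n**2 = -4 + (3*(1/3))*n**2 = -4 + 1*n**2 = -4 + n**2)
m(-5*(-4)*(-1))**2 = (-4 + (-5*(-4)*(-1))**2)**2 = (-4 + (20*(-1))**2)**2 = (-4 + (-20)**2)**2 = (-4 + 400)**2 = 396**2 = 156816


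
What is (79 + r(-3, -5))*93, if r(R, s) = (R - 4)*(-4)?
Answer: 9951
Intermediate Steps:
r(R, s) = 16 - 4*R (r(R, s) = (-4 + R)*(-4) = 16 - 4*R)
(79 + r(-3, -5))*93 = (79 + (16 - 4*(-3)))*93 = (79 + (16 + 12))*93 = (79 + 28)*93 = 107*93 = 9951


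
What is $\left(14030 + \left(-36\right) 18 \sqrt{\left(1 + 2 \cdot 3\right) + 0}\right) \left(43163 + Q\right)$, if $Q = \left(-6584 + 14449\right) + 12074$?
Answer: $885321060 - 40890096 \sqrt{7} \approx 7.7714 \cdot 10^{8}$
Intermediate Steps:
$Q = 19939$ ($Q = 7865 + 12074 = 19939$)
$\left(14030 + \left(-36\right) 18 \sqrt{\left(1 + 2 \cdot 3\right) + 0}\right) \left(43163 + Q\right) = \left(14030 + \left(-36\right) 18 \sqrt{\left(1 + 2 \cdot 3\right) + 0}\right) \left(43163 + 19939\right) = \left(14030 - 648 \sqrt{\left(1 + 6\right) + 0}\right) 63102 = \left(14030 - 648 \sqrt{7 + 0}\right) 63102 = \left(14030 - 648 \sqrt{7}\right) 63102 = 885321060 - 40890096 \sqrt{7}$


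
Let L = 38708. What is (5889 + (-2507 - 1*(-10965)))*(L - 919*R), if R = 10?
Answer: 423494746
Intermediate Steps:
(5889 + (-2507 - 1*(-10965)))*(L - 919*R) = (5889 + (-2507 - 1*(-10965)))*(38708 - 919*10) = (5889 + (-2507 + 10965))*(38708 - 9190) = (5889 + 8458)*29518 = 14347*29518 = 423494746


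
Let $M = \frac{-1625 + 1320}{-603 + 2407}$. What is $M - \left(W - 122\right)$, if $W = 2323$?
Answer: $- \frac{3970909}{1804} \approx -2201.2$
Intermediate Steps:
$M = - \frac{305}{1804} \approx -0.16907$
$M - \left(W - 122\right) = - \frac{305}{1804} - \left(2323 - 122\right) = - \frac{305}{1804} - 2201 = - \frac{3970909}{1804}$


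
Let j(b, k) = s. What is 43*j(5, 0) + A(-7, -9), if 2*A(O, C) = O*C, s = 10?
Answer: 923/2 ≈ 461.50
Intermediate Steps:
A(O, C) = C*O/2 (A(O, C) = (O*C)/2 = (C*O)/2 = C*O/2)
j(b, k) = 10
43*j(5, 0) + A(-7, -9) = 43*10 + (½)*(-9)*(-7) = 430 + 63/2 = 923/2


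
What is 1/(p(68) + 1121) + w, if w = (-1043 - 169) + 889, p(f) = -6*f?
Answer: -230298/713 ≈ -323.00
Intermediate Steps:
w = -323 (w = -1212 + 889 = -323)
1/(p(68) + 1121) + w = 1/(-6*68 + 1121) - 323 = 1/(-408 + 1121) - 323 = 1/713 - 323 = -230298/713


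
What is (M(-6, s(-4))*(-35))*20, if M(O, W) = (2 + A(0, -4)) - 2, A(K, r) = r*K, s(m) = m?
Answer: 0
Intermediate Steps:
A(K, r) = K*r
M(O, W) = 0 (M(O, W) = (2 + 0*(-4)) - 2 = (2 + 0) - 2 = 2 - 2 = 0)
(M(-6, s(-4))*(-35))*20 = (0*(-35))*20 = 0*20 = 0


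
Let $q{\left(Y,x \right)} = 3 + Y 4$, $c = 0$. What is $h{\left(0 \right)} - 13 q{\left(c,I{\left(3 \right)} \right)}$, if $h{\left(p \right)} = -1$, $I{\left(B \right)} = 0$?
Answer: $-40$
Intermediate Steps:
$q{\left(Y,x \right)} = 3 + 4 Y$
$h{\left(0 \right)} - 13 q{\left(c,I{\left(3 \right)} \right)} = -1 - 13 \left(3 + 4 \cdot 0\right) = -1 - 13 \left(3 + 0\right) = -1 - 39 = -40$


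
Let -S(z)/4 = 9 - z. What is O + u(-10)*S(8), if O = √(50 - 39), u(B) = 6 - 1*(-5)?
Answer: -44 + √11 ≈ -40.683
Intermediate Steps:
S(z) = -36 + 4*z (S(z) = -4*(9 - z) = -36 + 4*z)
u(B) = 11 (u(B) = 6 + 5 = 11)
O = √11 ≈ 3.3166
O + u(-10)*S(8) = √11 + 11*(-36 + 4*8) = √11 + 11*(-36 + 32) = √11 + 11*(-4) = √11 - 44 = -44 + √11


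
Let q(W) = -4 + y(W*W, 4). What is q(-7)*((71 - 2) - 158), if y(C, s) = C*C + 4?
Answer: -213689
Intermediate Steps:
y(C, s) = 4 + C² (y(C, s) = C² + 4 = 4 + C²)
q(W) = W⁴ (q(W) = -4 + (4 + (W*W)²) = -4 + (4 + (W²)²) = -4 + (4 + W⁴) = W⁴)
q(-7)*((71 - 2) - 158) = (-7)⁴*((71 - 2) - 158) = 2401*(69 - 158) = 2401*(-89) = -213689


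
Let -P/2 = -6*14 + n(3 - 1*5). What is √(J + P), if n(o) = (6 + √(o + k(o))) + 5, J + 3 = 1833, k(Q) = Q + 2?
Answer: √(1976 - 2*I*√2) ≈ 44.452 - 0.0318*I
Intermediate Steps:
k(Q) = 2 + Q
J = 1830 (J = -3 + 1833 = 1830)
n(o) = 11 + √(2 + 2*o) (n(o) = (6 + √(o + (2 + o))) + 5 = (6 + √(2 + 2*o)) + 5 = 11 + √(2 + 2*o))
P = 146 - 2*I*√2 (P = -2*(-6*14 + (11 + √(2 + 2*(3 - 1*5)))) = -2*(-84 + (11 + √(2 + 2*(3 - 5)))) = -2*(-84 + (11 + √(2 + 2*(-2)))) = -2*(-84 + (11 + √(2 - 4))) = -2*(-84 + (11 + √(-2))) = -2*(-84 + (11 + I*√2)) = -2*(-73 + I*√2) = 146 - 2*I*√2 ≈ 146.0 - 2.8284*I)
√(J + P) = √(1830 + (146 - 2*I*√2)) = √(1976 - 2*I*√2)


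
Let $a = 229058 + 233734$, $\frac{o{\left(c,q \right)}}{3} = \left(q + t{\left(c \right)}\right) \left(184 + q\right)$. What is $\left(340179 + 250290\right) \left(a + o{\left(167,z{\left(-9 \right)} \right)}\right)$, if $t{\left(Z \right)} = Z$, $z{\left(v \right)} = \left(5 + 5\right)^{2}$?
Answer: $407586579444$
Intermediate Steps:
$z{\left(v \right)} = 100$ ($z{\left(v \right)} = 10^{2} = 100$)
$o{\left(c,q \right)} = 3 \left(184 + q\right) \left(c + q\right)$ ($o{\left(c,q \right)} = 3 \left(q + c\right) \left(184 + q\right) = 3 \left(c + q\right) \left(184 + q\right) = 3 \left(184 + q\right) \left(c + q\right)$)
$a = 462792$
$\left(340179 + 250290\right) \left(a + o{\left(167,z{\left(-9 \right)} \right)}\right) = \left(340179 + 250290\right) \left(462792 + \left(3 \cdot 100^{2} + 552 \cdot 167 + 552 \cdot 100 + 3 \cdot 167 \cdot 100\right)\right) = 590469 \left(462792 + \left(3 \cdot 10000 + 92184 + 55200 + 50100\right)\right) = 590469 \left(462792 + \left(30000 + 92184 + 55200 + 50100\right)\right) = 590469 \left(462792 + 227484\right) = 590469 \cdot 690276 = 407586579444$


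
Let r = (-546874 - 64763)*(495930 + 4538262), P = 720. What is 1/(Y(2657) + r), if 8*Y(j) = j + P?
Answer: -8/24632784735055 ≈ -3.2477e-13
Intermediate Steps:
r = -3079098092304 (r = -611637*5034192 = -3079098092304)
Y(j) = 90 + j/8 (Y(j) = (j + 720)/8 = (720 + j)/8 = 90 + j/8)
1/(Y(2657) + r) = 1/((90 + (⅛)*2657) - 3079098092304) = 1/((90 + 2657/8) - 3079098092304) = 1/(3377/8 - 3079098092304) = 1/(-24632784735055/8) = -8/24632784735055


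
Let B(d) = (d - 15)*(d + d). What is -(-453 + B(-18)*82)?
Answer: -96963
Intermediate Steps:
B(d) = 2*d*(-15 + d) (B(d) = (-15 + d)*(2*d) = 2*d*(-15 + d))
-(-453 + B(-18)*82) = -(-453 + (2*(-18)*(-15 - 18))*82) = -(-453 + (2*(-18)*(-33))*82) = -(-453 + 1188*82) = -(-453 + 97416) = -1*96963 = -96963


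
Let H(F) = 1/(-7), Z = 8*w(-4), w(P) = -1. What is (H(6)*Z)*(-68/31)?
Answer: -544/217 ≈ -2.5069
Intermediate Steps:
Z = -8 (Z = 8*(-1) = -8)
H(F) = -⅐
(H(6)*Z)*(-68/31) = (-⅐*(-8))*(-68/31) = 8*(-68*1/31)/7 = (8/7)*(-68/31) = -544/217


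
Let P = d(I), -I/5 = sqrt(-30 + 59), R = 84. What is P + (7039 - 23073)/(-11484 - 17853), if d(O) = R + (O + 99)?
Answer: 5384705/29337 - 5*sqrt(29) ≈ 156.62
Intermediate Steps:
I = -5*sqrt(29) (I = -5*sqrt(-30 + 59) = -5*sqrt(29) ≈ -26.926)
d(O) = 183 + O (d(O) = 84 + (O + 99) = 84 + (99 + O) = 183 + O)
P = 183 - 5*sqrt(29) ≈ 156.07
P + (7039 - 23073)/(-11484 - 17853) = (183 - 5*sqrt(29)) + (7039 - 23073)/(-11484 - 17853) = (183 - 5*sqrt(29)) - 16034/(-29337) = (183 - 5*sqrt(29)) - 16034*(-1/29337) = (183 - 5*sqrt(29)) + 16034/29337 = 5384705/29337 - 5*sqrt(29)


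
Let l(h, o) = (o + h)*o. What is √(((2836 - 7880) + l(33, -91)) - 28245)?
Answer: I*√28011 ≈ 167.36*I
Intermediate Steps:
l(h, o) = o*(h + o) (l(h, o) = (h + o)*o = o*(h + o))
√(((2836 - 7880) + l(33, -91)) - 28245) = √(((2836 - 7880) - 91*(33 - 91)) - 28245) = √((-5044 - 91*(-58)) - 28245) = √((-5044 + 5278) - 28245) = √(234 - 28245) = √(-28011) = I*√28011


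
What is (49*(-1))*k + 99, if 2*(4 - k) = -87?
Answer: -4457/2 ≈ -2228.5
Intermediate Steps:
k = 95/2 (k = 4 - ½*(-87) = 4 + 87/2 = 95/2 ≈ 47.500)
(49*(-1))*k + 99 = (49*(-1))*(95/2) + 99 = -49*95/2 + 99 = -4655/2 + 99 = -4457/2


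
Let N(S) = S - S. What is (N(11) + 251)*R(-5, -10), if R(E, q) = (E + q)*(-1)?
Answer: 3765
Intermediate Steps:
R(E, q) = -E - q
N(S) = 0
(N(11) + 251)*R(-5, -10) = (0 + 251)*(-1*(-5) - 1*(-10)) = 251*(5 + 10) = 251*15 = 3765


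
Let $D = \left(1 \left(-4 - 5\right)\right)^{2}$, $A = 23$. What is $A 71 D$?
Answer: $132273$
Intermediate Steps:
$D = 81$ ($D = \left(1 \left(-9\right)\right)^{2} = \left(-9\right)^{2} = 81$)
$A 71 D = 23 \cdot 71 \cdot 81 = 1633 \cdot 81 = 132273$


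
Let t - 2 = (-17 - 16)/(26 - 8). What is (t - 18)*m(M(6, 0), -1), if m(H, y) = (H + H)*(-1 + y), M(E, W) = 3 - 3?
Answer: 0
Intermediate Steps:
M(E, W) = 0
m(H, y) = 2*H*(-1 + y) (m(H, y) = (2*H)*(-1 + y) = 2*H*(-1 + y))
t = ⅙ (t = 2 + (-17 - 16)/(26 - 8) = 2 - 33/18 = 2 - 33*1/18 = 2 - 11/6 = ⅙ ≈ 0.16667)
(t - 18)*m(M(6, 0), -1) = (⅙ - 18)*(2*0*(-1 - 1)) = -107*0*(-2)/3 = -107/6*0 = 0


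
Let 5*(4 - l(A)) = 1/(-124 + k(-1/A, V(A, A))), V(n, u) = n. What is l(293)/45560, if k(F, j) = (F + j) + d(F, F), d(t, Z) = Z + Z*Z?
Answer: 17063063/194405806400 ≈ 8.7770e-5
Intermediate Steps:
d(t, Z) = Z + Z**2
k(F, j) = F + j + F*(1 + F) (k(F, j) = (F + j) + F*(1 + F) = F + j + F*(1 + F))
l(A) = 4 - 1/(5*(-124 + A - 1/A - (1 - 1/A)/A)) (l(A) = 4 - 1/(5*(-124 + (-1/A + A + (-1/A)*(1 - 1/A)))) = 4 - 1/(5*(-124 + (-1/A + A - (1 - 1/A)/A))) = 4 - 1/(5*(-124 + (A - 1/A - (1 - 1/A)/A))) = 4 - 1/(5*(-124 + A - 1/A - (1 - 1/A)/A)))
l(293)/45560 = ((20 - 2481*293**2 - 40*293 + 20*293**3)/(5*(1 - 2*293 + 293**2*(-124 + 293))))/45560 = ((20 - 2481*85849 - 11720 + 20*25153757)/(5*(1 - 586 + 85849*169)))*(1/45560) = ((20 - 212991369 - 11720 + 503075140)/(5*(1 - 586 + 14508481)))*(1/45560) = ((1/5)*290072071/14507896)*(1/45560) = ((1/5)*(1/14507896)*290072071)*(1/45560) = (290072071/72539480)*(1/45560) = 17063063/194405806400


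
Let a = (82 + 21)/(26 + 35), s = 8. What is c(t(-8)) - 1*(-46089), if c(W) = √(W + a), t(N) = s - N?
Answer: 46089 + √65819/61 ≈ 46093.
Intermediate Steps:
a = 103/61 ≈ 1.6885
t(N) = 8 - N
c(W) = √(103/61 + W) (c(W) = √(W + 103/61) = √(103/61 + W))
c(t(-8)) - 1*(-46089) = √(6283 + 3721*(8 - 1*(-8)))/61 - 1*(-46089) = √(6283 + 3721*(8 + 8))/61 + 46089 = √(6283 + 3721*16)/61 + 46089 = √(6283 + 59536)/61 + 46089 = √65819/61 + 46089 = 46089 + √65819/61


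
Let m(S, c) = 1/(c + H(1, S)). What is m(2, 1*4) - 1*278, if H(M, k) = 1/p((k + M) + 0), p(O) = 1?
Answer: -1389/5 ≈ -277.80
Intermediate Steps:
H(M, k) = 1 (H(M, k) = 1/1 = 1)
m(S, c) = 1/(1 + c) (m(S, c) = 1/(c + 1) = 1/(1 + c))
m(2, 1*4) - 1*278 = 1/(1 + 1*4) - 1*278 = 1/(1 + 4) - 278 = 1/5 - 278 = ⅕ - 278 = -1389/5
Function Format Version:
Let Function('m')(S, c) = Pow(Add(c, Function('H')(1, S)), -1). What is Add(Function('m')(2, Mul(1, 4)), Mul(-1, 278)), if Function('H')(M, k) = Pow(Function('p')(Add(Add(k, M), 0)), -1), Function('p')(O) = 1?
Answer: Rational(-1389, 5) ≈ -277.80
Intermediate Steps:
Function('H')(M, k) = 1 (Function('H')(M, k) = Pow(1, -1) = 1)
Function('m')(S, c) = Pow(Add(1, c), -1) (Function('m')(S, c) = Pow(Add(c, 1), -1) = Pow(Add(1, c), -1))
Add(Function('m')(2, Mul(1, 4)), Mul(-1, 278)) = Add(Pow(Add(1, Mul(1, 4)), -1), Mul(-1, 278)) = Add(Pow(Add(1, 4), -1), -278) = Add(Pow(5, -1), -278) = Add(Rational(1, 5), -278) = Rational(-1389, 5)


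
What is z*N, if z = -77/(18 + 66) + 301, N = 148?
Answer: 133237/3 ≈ 44412.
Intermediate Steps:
z = 3601/12 (z = -77/84 + 301 = -77*1/84 + 301 = -11/12 + 301 = 3601/12 ≈ 300.08)
z*N = (3601/12)*148 = 133237/3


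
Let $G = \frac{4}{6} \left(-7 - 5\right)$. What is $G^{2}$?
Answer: $64$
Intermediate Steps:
$G = -8$ ($G = 4 \cdot \frac{1}{6} \left(-12\right) = \frac{2}{3} \left(-12\right) = -8$)
$G^{2} = \left(-8\right)^{2} = 64$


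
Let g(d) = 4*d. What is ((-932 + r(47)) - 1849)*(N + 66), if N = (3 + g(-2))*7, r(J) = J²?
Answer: -17732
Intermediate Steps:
N = -35 (N = (3 + 4*(-2))*7 = (3 - 8)*7 = -5*7 = -35)
((-932 + r(47)) - 1849)*(N + 66) = ((-932 + 47²) - 1849)*(-35 + 66) = ((-932 + 2209) - 1849)*31 = (1277 - 1849)*31 = -572*31 = -17732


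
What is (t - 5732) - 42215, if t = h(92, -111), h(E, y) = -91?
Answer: -48038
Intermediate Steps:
t = -91
(t - 5732) - 42215 = (-91 - 5732) - 42215 = -5823 - 42215 = -48038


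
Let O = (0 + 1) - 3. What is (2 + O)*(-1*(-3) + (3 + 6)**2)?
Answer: 0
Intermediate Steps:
O = -2 (O = 1 - 3 = -2)
(2 + O)*(-1*(-3) + (3 + 6)**2) = (2 - 2)*(-1*(-3) + (3 + 6)**2) = 0*(3 + 9**2) = 0*(3 + 81) = 0*84 = 0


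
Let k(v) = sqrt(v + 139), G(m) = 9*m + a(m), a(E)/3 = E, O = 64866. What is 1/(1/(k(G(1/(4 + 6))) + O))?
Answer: 64866 + sqrt(3505)/5 ≈ 64878.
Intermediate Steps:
a(E) = 3*E
G(m) = 12*m (G(m) = 9*m + 3*m = 12*m)
k(v) = sqrt(139 + v)
1/(1/(k(G(1/(4 + 6))) + O)) = 1/(1/(sqrt(139 + 12/(4 + 6)) + 64866)) = 1/(1/(sqrt(139 + 12/10) + 64866)) = 1/(1/(sqrt(139 + 12*(1/10)) + 64866)) = 1/(1/(sqrt(139 + 6/5) + 64866)) = 1/(1/(sqrt(701/5) + 64866)) = 1/(1/(sqrt(3505)/5 + 64866)) = 1/(1/(64866 + sqrt(3505)/5)) = 64866 + sqrt(3505)/5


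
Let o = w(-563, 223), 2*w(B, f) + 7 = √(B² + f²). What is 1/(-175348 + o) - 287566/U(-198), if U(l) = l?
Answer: 17684191378774919/12176230523589 - 2*√366698/122992227511 ≈ 1452.4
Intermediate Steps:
w(B, f) = -7/2 + √(B² + f²)/2
o = -7/2 + √366698/2 (o = -7/2 + √((-563)² + 223²)/2 = -7/2 + √(316969 + 49729)/2 = -7/2 + √366698/2 ≈ 299.28)
1/(-175348 + o) - 287566/U(-198) = 1/(-175348 + (-7/2 + √366698/2)) - 287566/(-198) = 1/(-350703/2 + √366698/2) - 287566*(-1/198) = 1/(-350703/2 + √366698/2) + 143783/99 = 143783/99 + 1/(-350703/2 + √366698/2)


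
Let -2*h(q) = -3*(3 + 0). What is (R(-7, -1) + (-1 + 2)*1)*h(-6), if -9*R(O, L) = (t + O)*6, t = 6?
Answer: 15/2 ≈ 7.5000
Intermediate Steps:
R(O, L) = -4 - 2*O/3 (R(O, L) = -(6 + O)*6/9 = -(36 + 6*O)/9 = -4 - 2*O/3)
h(q) = 9/2 (h(q) = -(-3)*(3 + 0)/2 = -(-3)*3/2 = -½*(-9) = 9/2)
(R(-7, -1) + (-1 + 2)*1)*h(-6) = ((-4 - ⅔*(-7)) + (-1 + 2)*1)*(9/2) = ((-4 + 14/3) + 1*1)*(9/2) = (⅔ + 1)*(9/2) = (5/3)*(9/2) = 15/2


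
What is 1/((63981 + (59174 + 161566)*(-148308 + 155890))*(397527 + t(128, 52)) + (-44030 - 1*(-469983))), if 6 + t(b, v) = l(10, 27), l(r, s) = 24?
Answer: 1/665376895333198 ≈ 1.5029e-15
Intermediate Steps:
t(b, v) = 18 (t(b, v) = -6 + 24 = 18)
1/((63981 + (59174 + 161566)*(-148308 + 155890))*(397527 + t(128, 52)) + (-44030 - 1*(-469983))) = 1/((63981 + (59174 + 161566)*(-148308 + 155890))*(397527 + 18) + (-44030 - 1*(-469983))) = 1/((63981 + 220740*7582)*397545 + (-44030 + 469983)) = 1/((63981 + 1673650680)*397545 + 425953) = 1/(1673714661*397545 + 425953) = 1/(665376894907245 + 425953) = 1/665376895333198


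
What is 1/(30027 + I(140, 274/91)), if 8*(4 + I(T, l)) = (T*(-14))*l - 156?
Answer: 26/760911 ≈ 3.4170e-5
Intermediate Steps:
I(T, l) = -47/2 - 7*T*l/4 (I(T, l) = -4 + ((T*(-14))*l - 156)/8 = -4 + ((-14*T)*l - 156)/8 = -4 + (-14*T*l - 156)/8 = -4 + (-156 - 14*T*l)/8 = -4 + (-39/2 - 7*T*l/4) = -47/2 - 7*T*l/4)
1/(30027 + I(140, 274/91)) = 1/(30027 + (-47/2 - 7/4*140*274/91)) = 1/(30027 + (-47/2 - 9590/13)) = 1/(30027 - 19791/26) = 1/(760911/26) = 26/760911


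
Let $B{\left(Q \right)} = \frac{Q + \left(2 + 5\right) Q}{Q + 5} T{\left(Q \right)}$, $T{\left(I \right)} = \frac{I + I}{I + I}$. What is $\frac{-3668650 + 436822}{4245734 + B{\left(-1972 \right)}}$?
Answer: $- \frac{353166982}{463965253} \approx -0.76119$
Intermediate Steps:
$T{\left(I \right)} = 1$ ($T{\left(I \right)} = \frac{2 I}{2 I} = 2 I \frac{1}{2 I} = 1$)
$B{\left(Q \right)} = \frac{8 Q}{5 + Q}$ ($B{\left(Q \right)} = \frac{Q + \left(2 + 5\right) Q}{Q + 5} \cdot 1 = \frac{Q + 7 Q}{5 + Q} 1 = \frac{8 Q}{5 + Q} 1 = \frac{8 Q}{5 + Q}$)
$\frac{-3668650 + 436822}{4245734 + B{\left(-1972 \right)}} = \frac{-3668650 + 436822}{4245734 + 8 \left(-1972\right) \frac{1}{5 - 1972}} = - \frac{3231828}{4245734 + 8 \left(-1972\right) \frac{1}{-1967}} = - \frac{3231828}{4245734 + 8 \left(-1972\right) \left(- \frac{1}{1967}\right)} = - \frac{3231828}{4245734 + \frac{15776}{1967}} = - \frac{3231828}{\frac{8351374554}{1967}} = \left(-3231828\right) \frac{1967}{8351374554} = - \frac{353166982}{463965253}$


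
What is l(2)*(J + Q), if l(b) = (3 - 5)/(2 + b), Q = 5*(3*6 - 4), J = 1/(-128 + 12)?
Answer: -8119/232 ≈ -34.996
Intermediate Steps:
J = -1/116 (J = 1/(-116) = -1/116 ≈ -0.0086207)
Q = 70 (Q = 5*(18 - 4) = 5*14 = 70)
l(b) = -2/(2 + b)
l(2)*(J + Q) = (-2/(2 + 2))*(-1/116 + 70) = -2/4*(8119/116) = -2*¼*(8119/116) = -½*8119/116 = -8119/232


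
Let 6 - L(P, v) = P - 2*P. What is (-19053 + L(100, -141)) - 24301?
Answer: -43248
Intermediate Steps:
L(P, v) = 6 + P (L(P, v) = 6 - (P - 2*P) = 6 - (-1)*P = 6 + P)
(-19053 + L(100, -141)) - 24301 = (-19053 + (6 + 100)) - 24301 = (-19053 + 106) - 24301 = -18947 - 24301 = -43248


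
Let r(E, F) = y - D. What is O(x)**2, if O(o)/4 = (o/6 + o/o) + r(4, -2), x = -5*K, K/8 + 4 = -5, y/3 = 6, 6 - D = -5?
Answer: 73984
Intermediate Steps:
D = 11 (D = 6 - 1*(-5) = 6 + 5 = 11)
y = 18 (y = 3*6 = 18)
r(E, F) = 7 (r(E, F) = 18 - 1*11 = 18 - 11 = 7)
K = -72 (K = -32 + 8*(-5) = -32 - 40 = -72)
x = 360 (x = -5*(-72) = 360)
O(o) = 32 + 2*o/3 (O(o) = 4*((o/6 + o/o) + 7) = 4*((o*(1/6) + 1) + 7) = 4*((o/6 + 1) + 7) = 4*((1 + o/6) + 7) = 4*(8 + o/6) = 32 + 2*o/3)
O(x)**2 = (32 + (2/3)*360)**2 = (32 + 240)**2 = 272**2 = 73984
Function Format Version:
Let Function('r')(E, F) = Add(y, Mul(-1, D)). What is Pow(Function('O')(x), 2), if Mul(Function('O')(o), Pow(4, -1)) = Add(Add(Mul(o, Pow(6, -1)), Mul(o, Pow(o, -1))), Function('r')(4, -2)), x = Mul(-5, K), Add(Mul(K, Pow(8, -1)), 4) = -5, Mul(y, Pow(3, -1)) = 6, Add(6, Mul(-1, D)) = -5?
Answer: 73984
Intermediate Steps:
D = 11 (D = Add(6, Mul(-1, -5)) = Add(6, 5) = 11)
y = 18 (y = Mul(3, 6) = 18)
Function('r')(E, F) = 7 (Function('r')(E, F) = Add(18, Mul(-1, 11)) = Add(18, -11) = 7)
K = -72 (K = Add(-32, Mul(8, -5)) = Add(-32, -40) = -72)
x = 360 (x = Mul(-5, -72) = 360)
Function('O')(o) = Add(32, Mul(Rational(2, 3), o)) (Function('O')(o) = Mul(4, Add(Add(Mul(o, Pow(6, -1)), Mul(o, Pow(o, -1))), 7)) = Mul(4, Add(Add(Mul(o, Rational(1, 6)), 1), 7)) = Mul(4, Add(Add(Mul(Rational(1, 6), o), 1), 7)) = Mul(4, Add(Add(1, Mul(Rational(1, 6), o)), 7)) = Mul(4, Add(8, Mul(Rational(1, 6), o))) = Add(32, Mul(Rational(2, 3), o)))
Pow(Function('O')(x), 2) = Pow(Add(32, Mul(Rational(2, 3), 360)), 2) = Pow(Add(32, 240), 2) = Pow(272, 2) = 73984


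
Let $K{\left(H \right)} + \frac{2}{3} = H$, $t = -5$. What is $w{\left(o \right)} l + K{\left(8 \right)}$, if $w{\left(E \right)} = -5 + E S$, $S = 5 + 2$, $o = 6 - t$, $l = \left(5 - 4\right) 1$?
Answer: $\frac{238}{3} \approx 79.333$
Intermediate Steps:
$K{\left(H \right)} = - \frac{2}{3} + H$
$l = 1$ ($l = \left(5 - 4\right) 1 = 1 \cdot 1 = 1$)
$o = 11$ ($o = 6 - -5 = 6 + 5 = 11$)
$S = 7$
$w{\left(E \right)} = -5 + 7 E$ ($w{\left(E \right)} = -5 + E 7 = -5 + 7 E$)
$w{\left(o \right)} l + K{\left(8 \right)} = \left(-5 + 7 \cdot 11\right) 1 + \left(- \frac{2}{3} + 8\right) = \left(-5 + 77\right) 1 + \frac{22}{3} = 72 \cdot 1 + \frac{22}{3} = 72 + \frac{22}{3} = \frac{238}{3}$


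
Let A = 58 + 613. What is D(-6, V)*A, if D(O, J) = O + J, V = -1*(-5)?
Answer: -671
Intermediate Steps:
V = 5
A = 671
D(O, J) = J + O
D(-6, V)*A = (5 - 6)*671 = -1*671 = -671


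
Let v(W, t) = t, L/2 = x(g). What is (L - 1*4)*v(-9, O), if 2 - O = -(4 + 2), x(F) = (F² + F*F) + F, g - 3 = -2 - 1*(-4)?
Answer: 848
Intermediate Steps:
g = 5 (g = 3 + (-2 - 1*(-4)) = 3 + (-2 + 4) = 3 + 2 = 5)
x(F) = F + 2*F² (x(F) = (F² + F²) + F = 2*F² + F = F + 2*F²)
L = 110 (L = 2*(5*(1 + 2*5)) = 2*(5*(1 + 10)) = 2*(5*11) = 2*55 = 110)
O = 8 (O = 2 - (-1)*(4 + 2) = 2 - (-1)*6 = 2 - 1*(-6) = 2 + 6 = 8)
(L - 1*4)*v(-9, O) = (110 - 1*4)*8 = (110 - 4)*8 = 106*8 = 848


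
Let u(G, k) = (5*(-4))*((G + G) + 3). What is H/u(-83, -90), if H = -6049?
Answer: -6049/3260 ≈ -1.8555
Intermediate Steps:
u(G, k) = -60 - 40*G (u(G, k) = -20*(2*G + 3) = -20*(3 + 2*G) = -60 - 40*G)
H/u(-83, -90) = -6049/(-60 - 40*(-83)) = -6049/(-60 + 3320) = -6049/3260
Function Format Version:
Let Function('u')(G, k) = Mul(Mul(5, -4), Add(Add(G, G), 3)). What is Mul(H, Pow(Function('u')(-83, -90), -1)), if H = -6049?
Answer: Rational(-6049, 3260) ≈ -1.8555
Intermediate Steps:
Function('u')(G, k) = Add(-60, Mul(-40, G)) (Function('u')(G, k) = Mul(-20, Add(Mul(2, G), 3)) = Mul(-20, Add(3, Mul(2, G))) = Add(-60, Mul(-40, G)))
Mul(H, Pow(Function('u')(-83, -90), -1)) = Mul(-6049, Pow(Add(-60, Mul(-40, -83)), -1)) = Mul(-6049, Pow(Add(-60, 3320), -1)) = Mul(-6049, Pow(3260, -1)) = Mul(-6049, Rational(1, 3260)) = Rational(-6049, 3260)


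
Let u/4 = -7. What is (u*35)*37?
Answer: -36260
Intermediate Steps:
u = -28 (u = 4*(-7) = -28)
(u*35)*37 = -28*35*37 = -980*37 = -36260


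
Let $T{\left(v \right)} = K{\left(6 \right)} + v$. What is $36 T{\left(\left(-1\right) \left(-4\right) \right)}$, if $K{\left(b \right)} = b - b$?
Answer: $144$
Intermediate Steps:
$K{\left(b \right)} = 0$
$T{\left(v \right)} = v$ ($T{\left(v \right)} = 0 + v = v$)
$36 T{\left(\left(-1\right) \left(-4\right) \right)} = 36 \left(\left(-1\right) \left(-4\right)\right) = 36 \cdot 4 = 144$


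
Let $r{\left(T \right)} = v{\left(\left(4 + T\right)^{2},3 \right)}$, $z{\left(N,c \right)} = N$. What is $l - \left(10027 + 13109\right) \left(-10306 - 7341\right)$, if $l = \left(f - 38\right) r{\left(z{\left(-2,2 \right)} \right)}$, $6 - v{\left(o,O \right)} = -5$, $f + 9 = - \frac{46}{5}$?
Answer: $\frac{2041401869}{5} \approx 4.0828 \cdot 10^{8}$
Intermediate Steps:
$f = - \frac{91}{5}$ ($f = -9 - \frac{46}{5} = - \frac{91}{5} \approx -18.2$)
$v{\left(o,O \right)} = 11$ ($v{\left(o,O \right)} = 6 - -5 = 6 + 5 = 11$)
$r{\left(T \right)} = 11$
$l = - \frac{3091}{5}$ ($l = \left(- \frac{91}{5} - 38\right) 11 = \left(- \frac{281}{5}\right) 11 = - \frac{3091}{5} \approx -618.2$)
$l - \left(10027 + 13109\right) \left(-10306 - 7341\right) = - \frac{3091}{5} - \left(10027 + 13109\right) \left(-10306 - 7341\right) = - \frac{3091}{5} - 23136 \left(-17647\right) = - \frac{3091}{5} - -408280992 = - \frac{3091}{5} + 408280992 = \frac{2041401869}{5}$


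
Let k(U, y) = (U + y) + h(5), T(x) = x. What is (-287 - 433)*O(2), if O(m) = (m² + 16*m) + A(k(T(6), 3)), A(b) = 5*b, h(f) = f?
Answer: -76320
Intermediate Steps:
k(U, y) = 5 + U + y (k(U, y) = (U + y) + 5 = 5 + U + y)
O(m) = 70 + m² + 16*m (O(m) = (m² + 16*m) + 5*(5 + 6 + 3) = (m² + 16*m) + 5*14 = (m² + 16*m) + 70 = 70 + m² + 16*m)
(-287 - 433)*O(2) = (-287 - 433)*(70 + 2² + 16*2) = -720*(70 + 4 + 32) = -720*106 = -76320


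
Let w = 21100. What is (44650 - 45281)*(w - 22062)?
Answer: 607022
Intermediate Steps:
(44650 - 45281)*(w - 22062) = (44650 - 45281)*(21100 - 22062) = -631*(-962) = 607022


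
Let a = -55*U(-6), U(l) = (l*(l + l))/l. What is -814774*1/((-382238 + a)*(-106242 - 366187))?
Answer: -407387/90134256481 ≈ -4.5198e-6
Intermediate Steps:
U(l) = 2*l (U(l) = (l*(2*l))/l = (2*l**2)/l = 2*l)
a = 660 (a = -110*(-6) = -55*(-12) = 660)
-814774*1/((-382238 + a)*(-106242 - 366187)) = -814774*1/((-382238 + 660)*(-106242 - 366187)) = -814774/((-381578*(-472429))) = -814774/180268512962 = -814774*1/180268512962 = -407387/90134256481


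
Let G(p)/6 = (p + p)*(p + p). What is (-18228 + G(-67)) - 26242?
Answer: 63266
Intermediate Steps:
G(p) = 24*p**2 (G(p) = 6*((p + p)*(p + p)) = 6*((2*p)*(2*p)) = 6*(4*p**2) = 24*p**2)
(-18228 + G(-67)) - 26242 = (-18228 + 24*(-67)**2) - 26242 = (-18228 + 24*4489) - 26242 = (-18228 + 107736) - 26242 = 89508 - 26242 = 63266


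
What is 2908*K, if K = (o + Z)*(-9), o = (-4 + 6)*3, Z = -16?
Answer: 261720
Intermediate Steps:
o = 6 (o = 2*3 = 6)
K = 90 (K = (6 - 16)*(-9) = -10*(-9) = 90)
2908*K = 2908*90 = 261720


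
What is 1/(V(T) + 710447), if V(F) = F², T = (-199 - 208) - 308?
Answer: 1/1221672 ≈ 8.1855e-7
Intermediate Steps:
T = -715 (T = -407 - 308 = -715)
1/(V(T) + 710447) = 1/((-715)² + 710447) = 1/(511225 + 710447) = 1/1221672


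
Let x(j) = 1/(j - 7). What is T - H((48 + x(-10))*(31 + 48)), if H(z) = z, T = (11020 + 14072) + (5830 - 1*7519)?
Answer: 333466/17 ≈ 19616.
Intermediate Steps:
x(j) = 1/(-7 + j)
T = 23403 (T = 25092 + (5830 - 7519) = 25092 - 1689 = 23403)
T - H((48 + x(-10))*(31 + 48)) = 23403 - (48 + 1/(-7 - 10))*(31 + 48) = 23403 - (48 + 1/(-17))*79 = 23403 - (48 - 1/17)*79 = 23403 - 815*79/17 = 23403 - 1*64385/17 = 23403 - 64385/17 = 333466/17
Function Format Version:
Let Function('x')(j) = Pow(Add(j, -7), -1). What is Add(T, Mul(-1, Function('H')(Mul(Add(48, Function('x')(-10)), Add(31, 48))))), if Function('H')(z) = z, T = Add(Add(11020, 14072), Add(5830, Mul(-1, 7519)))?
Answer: Rational(333466, 17) ≈ 19616.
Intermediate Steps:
Function('x')(j) = Pow(Add(-7, j), -1)
T = 23403 (T = Add(25092, Add(5830, -7519)) = Add(25092, -1689) = 23403)
Add(T, Mul(-1, Function('H')(Mul(Add(48, Function('x')(-10)), Add(31, 48))))) = Add(23403, Mul(-1, Mul(Add(48, Pow(Add(-7, -10), -1)), Add(31, 48)))) = Add(23403, Mul(-1, Mul(Add(48, Pow(-17, -1)), 79))) = Add(23403, Mul(-1, Mul(Add(48, Rational(-1, 17)), 79))) = Add(23403, Mul(-1, Mul(Rational(815, 17), 79))) = Add(23403, Mul(-1, Rational(64385, 17))) = Add(23403, Rational(-64385, 17)) = Rational(333466, 17)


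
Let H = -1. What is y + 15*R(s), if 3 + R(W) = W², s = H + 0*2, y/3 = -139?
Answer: -447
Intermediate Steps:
y = -417 (y = 3*(-139) = -417)
s = -1 (s = -1 + 0*2 = -1 + 0 = -1)
R(W) = -3 + W²
y + 15*R(s) = -417 + 15*(-3 + (-1)²) = -417 + 15*(-3 + 1) = -417 + 15*(-2) = -417 - 30 = -447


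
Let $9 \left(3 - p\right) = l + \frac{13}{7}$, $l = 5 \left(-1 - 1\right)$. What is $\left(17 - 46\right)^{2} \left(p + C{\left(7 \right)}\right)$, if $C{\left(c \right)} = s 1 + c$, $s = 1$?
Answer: $\frac{210250}{21} \approx 10012.0$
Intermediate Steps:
$l = -10$ ($l = 5 \left(-2\right) = -10$)
$C{\left(c \right)} = 1 + c$ ($C{\left(c \right)} = 1 \cdot 1 + c = 1 + c$)
$p = \frac{82}{21}$ ($p = 3 - \frac{-10 + \frac{13}{7}}{9} = 3 - - \frac{19}{21} = 3 + \frac{19}{21} = \frac{82}{21} \approx 3.9048$)
$\left(17 - 46\right)^{2} \left(p + C{\left(7 \right)}\right) = \left(17 - 46\right)^{2} \left(\frac{82}{21} + \left(1 + 7\right)\right) = \left(-29\right)^{2} \left(\frac{82}{21} + 8\right) = 841 \cdot \frac{250}{21} = \frac{210250}{21}$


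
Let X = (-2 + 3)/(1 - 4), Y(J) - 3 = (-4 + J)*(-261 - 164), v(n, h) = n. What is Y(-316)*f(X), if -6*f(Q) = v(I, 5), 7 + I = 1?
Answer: 136003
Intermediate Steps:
I = -6 (I = -7 + 1 = -6)
Y(J) = 1703 - 425*J (Y(J) = 3 + (-4 + J)*(-261 - 164) = 3 + (-4 + J)*(-425) = 3 + (1700 - 425*J) = 1703 - 425*J)
X = -1/3 (X = 1/(-3) = 1*(-1/3) = -1/3 ≈ -0.33333)
f(Q) = 1 (f(Q) = -1/6*(-6) = 1)
Y(-316)*f(X) = (1703 - 425*(-316))*1 = (1703 + 134300)*1 = 136003*1 = 136003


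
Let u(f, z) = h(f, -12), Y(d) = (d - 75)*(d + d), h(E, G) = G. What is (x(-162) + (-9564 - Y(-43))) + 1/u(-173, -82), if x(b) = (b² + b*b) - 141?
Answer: 391619/12 ≈ 32635.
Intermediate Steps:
Y(d) = 2*d*(-75 + d) (Y(d) = (-75 + d)*(2*d) = 2*d*(-75 + d))
x(b) = -141 + 2*b² (x(b) = (b² + b²) - 141 = 2*b² - 141 = -141 + 2*b²)
u(f, z) = -12
(x(-162) + (-9564 - Y(-43))) + 1/u(-173, -82) = ((-141 + 2*(-162)²) + (-9564 - 2*(-43)*(-75 - 43))) + 1/(-12) = ((-141 + 2*26244) + (-9564 - 2*(-43)*(-118))) - 1/12 = ((-141 + 52488) + (-9564 - 1*10148)) - 1/12 = (52347 + (-9564 - 10148)) - 1/12 = (52347 - 19712) - 1/12 = 32635 - 1/12 = 391619/12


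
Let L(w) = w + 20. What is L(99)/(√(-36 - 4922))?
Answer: -119*I*√4958/4958 ≈ -1.69*I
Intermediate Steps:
L(w) = 20 + w
L(99)/(√(-36 - 4922)) = (20 + 99)/(√(-36 - 4922)) = 119/(√(-4958)) = 119/((I*√4958)) = 119*(-I*√4958/4958) = -119*I*√4958/4958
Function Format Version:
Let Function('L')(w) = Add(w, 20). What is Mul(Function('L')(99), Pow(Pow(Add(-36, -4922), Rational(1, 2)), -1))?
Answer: Mul(Rational(-119, 4958), I, Pow(4958, Rational(1, 2))) ≈ Mul(-1.6900, I)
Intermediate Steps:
Function('L')(w) = Add(20, w)
Mul(Function('L')(99), Pow(Pow(Add(-36, -4922), Rational(1, 2)), -1)) = Mul(Add(20, 99), Pow(Pow(Add(-36, -4922), Rational(1, 2)), -1)) = Mul(119, Pow(Pow(-4958, Rational(1, 2)), -1)) = Mul(119, Pow(Mul(I, Pow(4958, Rational(1, 2))), -1)) = Mul(119, Mul(Rational(-1, 4958), I, Pow(4958, Rational(1, 2)))) = Mul(Rational(-119, 4958), I, Pow(4958, Rational(1, 2)))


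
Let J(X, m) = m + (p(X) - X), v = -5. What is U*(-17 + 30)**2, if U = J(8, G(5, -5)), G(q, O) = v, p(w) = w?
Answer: -845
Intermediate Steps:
G(q, O) = -5
J(X, m) = m (J(X, m) = m + (X - X) = m + 0 = m)
U = -5
U*(-17 + 30)**2 = -5*(-17 + 30)**2 = -5*13**2 = -5*169 = -845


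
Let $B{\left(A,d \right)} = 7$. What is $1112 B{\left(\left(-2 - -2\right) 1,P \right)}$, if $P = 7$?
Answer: $7784$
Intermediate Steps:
$1112 B{\left(\left(-2 - -2\right) 1,P \right)} = 1112 \cdot 7 = 7784$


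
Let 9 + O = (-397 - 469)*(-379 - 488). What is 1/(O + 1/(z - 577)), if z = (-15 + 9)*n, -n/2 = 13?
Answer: 421/316092272 ≈ 1.3319e-6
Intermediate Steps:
n = -26 (n = -2*13 = -26)
O = 750813 (O = -9 + (-397 - 469)*(-379 - 488) = -9 - 866*(-867) = -9 + 750822 = 750813)
z = 156 (z = (-15 + 9)*(-26) = -6*(-26) = 156)
1/(O + 1/(z - 577)) = 1/(750813 + 1/(156 - 577)) = 1/(750813 + 1/(-421)) = 1/(750813 - 1/421) = 1/(316092272/421) = 421/316092272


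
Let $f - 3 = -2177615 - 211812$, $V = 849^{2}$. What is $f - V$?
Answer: $-3110225$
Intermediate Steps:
$V = 720801$
$f = -2389424$ ($f = 3 - 2389427 = -2389424$)
$f - V = -2389424 - 720801 = -3110225$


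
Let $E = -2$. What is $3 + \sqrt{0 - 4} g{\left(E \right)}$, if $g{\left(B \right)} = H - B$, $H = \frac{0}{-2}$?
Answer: $3 + 4 i \approx 3.0 + 4.0 i$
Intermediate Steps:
$H = 0$ ($H = 0 \left(- \frac{1}{2}\right) = 0$)
$g{\left(B \right)} = - B$ ($g{\left(B \right)} = 0 - B = - B$)
$3 + \sqrt{0 - 4} g{\left(E \right)} = 3 + \sqrt{0 - 4} \left(\left(-1\right) \left(-2\right)\right) = 3 + \sqrt{-4} \cdot 2 = 3 + 2 i 2 = 3 + 4 i$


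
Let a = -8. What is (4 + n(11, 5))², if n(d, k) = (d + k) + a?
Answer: 144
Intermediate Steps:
n(d, k) = -8 + d + k (n(d, k) = (d + k) - 8 = -8 + d + k)
(4 + n(11, 5))² = (4 + (-8 + 11 + 5))² = (4 + 8)² = 12² = 144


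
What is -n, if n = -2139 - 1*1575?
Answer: 3714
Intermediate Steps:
n = -3714 (n = -2139 - 1575 = -3714)
-n = -1*(-3714) = 3714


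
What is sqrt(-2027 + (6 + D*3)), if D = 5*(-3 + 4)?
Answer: I*sqrt(2006) ≈ 44.788*I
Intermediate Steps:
D = 5 (D = 5*1 = 5)
sqrt(-2027 + (6 + D*3)) = sqrt(-2027 + (6 + 5*3)) = sqrt(-2027 + (6 + 15)) = sqrt(-2027 + 21) = sqrt(-2006) = I*sqrt(2006)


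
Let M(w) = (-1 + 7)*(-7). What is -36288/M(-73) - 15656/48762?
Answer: 21057356/24381 ≈ 863.68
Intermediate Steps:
M(w) = -42 (M(w) = 6*(-7) = -42)
-36288/M(-73) - 15656/48762 = -36288/(-42) - 15656/48762 = -36288*(-1/42) - 15656*1/48762 = 864 - 7828/24381 = 21057356/24381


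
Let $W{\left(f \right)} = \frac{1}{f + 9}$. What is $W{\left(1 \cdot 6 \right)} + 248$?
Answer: $\frac{3721}{15} \approx 248.07$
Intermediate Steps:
$W{\left(f \right)} = \frac{1}{9 + f}$
$W{\left(1 \cdot 6 \right)} + 248 = \frac{1}{9 + 1 \cdot 6} + 248 = \frac{1}{9 + 6} + 248 = \frac{1}{15} + 248 = \frac{3721}{15}$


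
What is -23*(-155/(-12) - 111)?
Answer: 27071/12 ≈ 2255.9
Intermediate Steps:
-23*(-155/(-12) - 111) = -23*(-155*(-1/12) - 111) = -23*(155/12 - 111) = -23*(-1177/12) = 27071/12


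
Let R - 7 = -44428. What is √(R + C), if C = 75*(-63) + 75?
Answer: I*√49071 ≈ 221.52*I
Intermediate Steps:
R = -44421 (R = 7 - 44428 = -44421)
C = -4650 (C = -4725 + 75 = -4650)
√(R + C) = √(-44421 - 4650) = √(-49071) = I*√49071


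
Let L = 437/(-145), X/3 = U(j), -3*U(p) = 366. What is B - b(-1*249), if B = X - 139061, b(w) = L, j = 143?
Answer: -20216478/145 ≈ -1.3942e+5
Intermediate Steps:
U(p) = -122 (U(p) = -⅓*366 = -122)
X = -366 (X = 3*(-122) = -366)
L = -437/145 (L = 437*(-1/145) = -437/145 ≈ -3.0138)
b(w) = -437/145
B = -139427 (B = -366 - 139061 = -139427)
B - b(-1*249) = -139427 - 1*(-437/145) = -139427 + 437/145 = -20216478/145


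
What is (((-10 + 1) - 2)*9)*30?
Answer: -2970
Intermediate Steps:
(((-10 + 1) - 2)*9)*30 = ((-9 - 2)*9)*30 = -11*9*30 = -99*30 = -2970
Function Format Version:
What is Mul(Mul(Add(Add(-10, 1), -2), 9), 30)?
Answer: -2970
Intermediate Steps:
Mul(Mul(Add(Add(-10, 1), -2), 9), 30) = Mul(Mul(Add(-9, -2), 9), 30) = Mul(Mul(-11, 9), 30) = Mul(-99, 30) = -2970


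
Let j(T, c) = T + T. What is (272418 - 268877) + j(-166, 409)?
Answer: 3209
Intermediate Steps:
j(T, c) = 2*T
(272418 - 268877) + j(-166, 409) = (272418 - 268877) + 2*(-166) = 3541 - 332 = 3209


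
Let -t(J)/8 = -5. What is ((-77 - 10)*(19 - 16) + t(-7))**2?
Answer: 48841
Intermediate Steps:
t(J) = 40 (t(J) = -8*(-5) = 40)
((-77 - 10)*(19 - 16) + t(-7))**2 = ((-77 - 10)*(19 - 16) + 40)**2 = (-87*3 + 40)**2 = (-261 + 40)**2 = (-221)**2 = 48841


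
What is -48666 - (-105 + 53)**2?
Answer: -51370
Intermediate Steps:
-48666 - (-105 + 53)**2 = -48666 - 1*(-52)**2 = -48666 - 1*2704 = -48666 - 2704 = -51370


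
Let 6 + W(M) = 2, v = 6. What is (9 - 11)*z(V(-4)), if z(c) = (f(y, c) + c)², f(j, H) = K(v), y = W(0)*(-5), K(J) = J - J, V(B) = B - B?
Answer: 0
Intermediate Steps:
W(M) = -4 (W(M) = -6 + 2 = -4)
V(B) = 0
K(J) = 0
y = 20 (y = -4*(-5) = 20)
f(j, H) = 0
z(c) = c² (z(c) = (0 + c)² = c²)
(9 - 11)*z(V(-4)) = (9 - 11)*0² = -2*0 = 0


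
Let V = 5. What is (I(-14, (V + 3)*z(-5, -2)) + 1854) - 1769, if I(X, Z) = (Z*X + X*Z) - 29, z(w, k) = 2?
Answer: -392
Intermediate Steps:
I(X, Z) = -29 + 2*X*Z (I(X, Z) = (X*Z + X*Z) - 29 = 2*X*Z - 29 = -29 + 2*X*Z)
(I(-14, (V + 3)*z(-5, -2)) + 1854) - 1769 = ((-29 + 2*(-14)*((5 + 3)*2)) + 1854) - 1769 = ((-29 + 2*(-14)*(8*2)) + 1854) - 1769 = ((-29 + 2*(-14)*16) + 1854) - 1769 = ((-29 - 448) + 1854) - 1769 = (-477 + 1854) - 1769 = 1377 - 1769 = -392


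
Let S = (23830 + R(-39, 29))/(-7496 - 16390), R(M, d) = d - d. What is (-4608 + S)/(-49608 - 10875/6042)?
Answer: 110861151626/1193274538191 ≈ 0.092905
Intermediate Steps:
R(M, d) = 0
S = -11915/11943 (S = (23830 + 0)/(-7496 - 16390) = 23830/(-23886) = 23830*(-1/23886) = -11915/11943 ≈ -0.99766)
(-4608 + S)/(-49608 - 10875/6042) = (-4608 - 11915/11943)/(-49608 - 10875/6042) = -55045259/(11943*(-49608 - 10875*1/6042)) = -55045259/(11943*(-49608 - 3625/2014)) = -55045259/(11943*(-99914137/2014)) = -55045259/11943*(-2014/99914137) = 110861151626/1193274538191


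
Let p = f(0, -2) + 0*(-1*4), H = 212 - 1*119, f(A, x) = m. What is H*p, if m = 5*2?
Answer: 930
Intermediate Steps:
m = 10
f(A, x) = 10
H = 93 (H = 212 - 119 = 93)
p = 10 (p = 10 + 0*(-1*4) = 10 + 0*(-4) = 10 + 0 = 10)
H*p = 93*10 = 930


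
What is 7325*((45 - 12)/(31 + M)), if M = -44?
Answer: -241725/13 ≈ -18594.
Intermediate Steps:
7325*((45 - 12)/(31 + M)) = 7325*((45 - 12)/(31 - 44)) = 7325*(33/(-13)) = 7325*(33*(-1/13)) = 7325*(-33/13) = -241725/13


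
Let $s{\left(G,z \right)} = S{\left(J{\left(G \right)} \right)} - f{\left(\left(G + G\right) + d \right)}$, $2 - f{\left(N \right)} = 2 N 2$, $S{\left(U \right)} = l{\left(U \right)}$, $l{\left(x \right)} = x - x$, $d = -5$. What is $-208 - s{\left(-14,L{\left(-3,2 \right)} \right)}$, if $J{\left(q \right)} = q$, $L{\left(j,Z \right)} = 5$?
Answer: $-74$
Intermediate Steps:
$l{\left(x \right)} = 0$
$S{\left(U \right)} = 0$
$f{\left(N \right)} = 2 - 4 N$ ($f{\left(N \right)} = 2 - 2 N 2 = 2 - 4 N$)
$s{\left(G,z \right)} = -22 + 8 G$ ($s{\left(G,z \right)} = 0 - \left(2 - 4 \left(\left(G + G\right) - 5\right)\right) = 0 - \left(2 - 4 \left(2 G - 5\right)\right) = 0 - \left(2 - 4 \left(-5 + 2 G\right)\right) = 0 - \left(2 - \left(-20 + 8 G\right)\right) = 0 - \left(22 - 8 G\right) = 0 + \left(-22 + 8 G\right) = -22 + 8 G$)
$-208 - s{\left(-14,L{\left(-3,2 \right)} \right)} = -208 - \left(-22 + 8 \left(-14\right)\right) = -208 - \left(-22 - 112\right) = -208 - -134 = -208 + 134 = -74$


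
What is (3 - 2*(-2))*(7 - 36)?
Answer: -203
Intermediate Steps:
(3 - 2*(-2))*(7 - 36) = (3 + 4)*(-29) = 7*(-29) = -203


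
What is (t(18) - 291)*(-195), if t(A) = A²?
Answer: -6435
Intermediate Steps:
(t(18) - 291)*(-195) = (18² - 291)*(-195) = (324 - 291)*(-195) = 33*(-195) = -6435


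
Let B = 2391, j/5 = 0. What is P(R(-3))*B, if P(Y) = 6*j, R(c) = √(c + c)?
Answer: 0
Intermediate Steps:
j = 0 (j = 5*0 = 0)
R(c) = √2*√c (R(c) = √(2*c) = √2*√c)
P(Y) = 0 (P(Y) = 6*0 = 0)
P(R(-3))*B = 0*2391 = 0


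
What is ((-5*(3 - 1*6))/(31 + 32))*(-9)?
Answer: -15/7 ≈ -2.1429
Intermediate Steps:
((-5*(3 - 1*6))/(31 + 32))*(-9) = (-5*(3 - 6)/63)*(-9) = (-5*(-3)*(1/63))*(-9) = (15*(1/63))*(-9) = (5/21)*(-9) = -15/7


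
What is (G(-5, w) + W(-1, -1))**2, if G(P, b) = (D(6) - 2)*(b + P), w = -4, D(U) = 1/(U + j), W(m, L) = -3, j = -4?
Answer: 441/4 ≈ 110.25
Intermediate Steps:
D(U) = 1/(-4 + U) (D(U) = 1/(U - 4) = 1/(-4 + U))
G(P, b) = -3*P/2 - 3*b/2 (G(P, b) = (1/(-4 + 6) - 2)*(b + P) = (1/2 - 2)*(P + b) = -3*(P + b)/2 = -3*P/2 - 3*b/2)
(G(-5, w) + W(-1, -1))**2 = ((-3/2*(-5) - 3/2*(-4)) - 3)**2 = ((15/2 + 6) - 3)**2 = (27/2 - 3)**2 = (21/2)**2 = 441/4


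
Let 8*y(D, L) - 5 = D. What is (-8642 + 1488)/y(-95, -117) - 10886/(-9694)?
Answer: 138946687/218115 ≈ 637.03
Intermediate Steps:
y(D, L) = 5/8 + D/8
(-8642 + 1488)/y(-95, -117) - 10886/(-9694) = (-8642 + 1488)/(5/8 + (⅛)*(-95)) - 10886/(-9694) = -7154/(5/8 - 95/8) - 10886*(-1/9694) = -7154/(-45/4) + 5443/4847 = -7154*(-4/45) + 5443/4847 = 28616/45 + 5443/4847 = 138946687/218115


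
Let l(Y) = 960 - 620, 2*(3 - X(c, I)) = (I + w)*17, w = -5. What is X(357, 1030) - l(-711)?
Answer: -18099/2 ≈ -9049.5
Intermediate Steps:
X(c, I) = 91/2 - 17*I/2 (X(c, I) = 3 - (I - 5)*17/2 = 3 - (-5 + I)*17/2 = 3 - (-85 + 17*I)/2 = 3 + (85/2 - 17*I/2) = 91/2 - 17*I/2)
l(Y) = 340
X(357, 1030) - l(-711) = (91/2 - 17/2*1030) - 1*340 = (91/2 - 8755) - 340 = -17419/2 - 340 = -18099/2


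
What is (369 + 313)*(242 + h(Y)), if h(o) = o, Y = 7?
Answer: 169818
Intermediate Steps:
(369 + 313)*(242 + h(Y)) = (369 + 313)*(242 + 7) = 682*249 = 169818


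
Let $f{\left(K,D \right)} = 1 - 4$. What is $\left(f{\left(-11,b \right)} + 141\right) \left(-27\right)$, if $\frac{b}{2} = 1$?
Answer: $-3726$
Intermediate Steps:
$b = 2$ ($b = 2 \cdot 1 = 2$)
$f{\left(K,D \right)} = -3$ ($f{\left(K,D \right)} = 1 - 4 = -3$)
$\left(f{\left(-11,b \right)} + 141\right) \left(-27\right) = \left(-3 + 141\right) \left(-27\right) = 138 \left(-27\right) = -3726$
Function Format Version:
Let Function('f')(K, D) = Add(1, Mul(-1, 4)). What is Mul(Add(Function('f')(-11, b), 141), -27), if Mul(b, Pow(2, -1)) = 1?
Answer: -3726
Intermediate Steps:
b = 2 (b = Mul(2, 1) = 2)
Function('f')(K, D) = -3 (Function('f')(K, D) = Add(1, -4) = -3)
Mul(Add(Function('f')(-11, b), 141), -27) = Mul(Add(-3, 141), -27) = Mul(138, -27) = -3726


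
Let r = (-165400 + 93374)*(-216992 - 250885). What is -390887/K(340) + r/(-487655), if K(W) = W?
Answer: -2329676598533/33160540 ≈ -70255.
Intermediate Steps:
r = 33699308802 (r = -72026*(-467877) = 33699308802)
-390887/K(340) + r/(-487655) = -390887/340 + 33699308802/(-487655) = -390887*1/340 + 33699308802*(-1/487655) = -390887/340 - 33699308802/487655 = -2329676598533/33160540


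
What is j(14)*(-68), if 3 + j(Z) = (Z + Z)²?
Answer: -53108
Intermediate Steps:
j(Z) = -3 + 4*Z² (j(Z) = -3 + (Z + Z)² = -3 + (2*Z)² = -3 + 4*Z²)
j(14)*(-68) = (-3 + 4*14²)*(-68) = (-3 + 4*196)*(-68) = (-3 + 784)*(-68) = 781*(-68) = -53108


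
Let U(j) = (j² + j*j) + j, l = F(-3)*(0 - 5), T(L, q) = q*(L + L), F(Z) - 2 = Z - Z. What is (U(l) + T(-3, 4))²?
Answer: 27556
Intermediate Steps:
F(Z) = 2 (F(Z) = 2 + (Z - Z) = 2 + 0 = 2)
T(L, q) = 2*L*q (T(L, q) = q*(2*L) = 2*L*q)
l = -10 (l = 2*(0 - 5) = 2*(-5) = -10)
U(j) = j + 2*j² (U(j) = (j² + j²) + j = 2*j² + j = j + 2*j²)
(U(l) + T(-3, 4))² = (-10*(1 + 2*(-10)) + 2*(-3)*4)² = (-10*(1 - 20) - 24)² = (-10*(-19) - 24)² = (190 - 24)² = 166² = 27556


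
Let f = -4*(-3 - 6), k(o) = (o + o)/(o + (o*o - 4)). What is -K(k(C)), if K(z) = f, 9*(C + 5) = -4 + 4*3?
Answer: -36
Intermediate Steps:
C = -37/9 (C = -5 + (-4 + 4*3)/9 = -5 + (-4 + 12)/9 = -5 + (1/9)*8 = -5 + 8/9 = -37/9 ≈ -4.1111)
k(o) = 2*o/(-4 + o + o**2) (k(o) = (2*o)/(o + (o**2 - 4)) = (2*o)/(o + (-4 + o**2)) = (2*o)/(-4 + o + o**2) = 2*o/(-4 + o + o**2))
f = 36 (f = -4*(-9) = 36)
K(z) = 36
-K(k(C)) = -1*36 = -36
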